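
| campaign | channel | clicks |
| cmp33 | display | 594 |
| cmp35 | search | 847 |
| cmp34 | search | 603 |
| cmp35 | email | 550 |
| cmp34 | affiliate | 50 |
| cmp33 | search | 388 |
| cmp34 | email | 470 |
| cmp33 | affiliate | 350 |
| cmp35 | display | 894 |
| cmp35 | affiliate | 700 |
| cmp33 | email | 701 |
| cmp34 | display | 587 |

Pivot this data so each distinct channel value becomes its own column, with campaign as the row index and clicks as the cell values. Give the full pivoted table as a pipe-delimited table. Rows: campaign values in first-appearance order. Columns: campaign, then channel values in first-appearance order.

Columns: campaign plus the 4 distinct channel values (display, search, email, affiliate).
For example, row cmp33 column display takes clicks=594 from the long row (cmp33, display).

| campaign | display | search | email | affiliate |
| cmp33 | 594 | 388 | 701 | 350 |
| cmp35 | 894 | 847 | 550 | 700 |
| cmp34 | 587 | 603 | 470 | 50 |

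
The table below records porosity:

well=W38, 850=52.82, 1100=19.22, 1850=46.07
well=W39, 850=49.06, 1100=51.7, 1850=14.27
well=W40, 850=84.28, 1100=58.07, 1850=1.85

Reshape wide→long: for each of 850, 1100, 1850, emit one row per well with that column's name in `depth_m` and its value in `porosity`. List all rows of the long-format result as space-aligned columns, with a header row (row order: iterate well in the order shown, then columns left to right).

Each (well, column) pair becomes one row: 3 × 3 = 9 rows.
For example, (W38, 850) → porosity=52.82.

well  depth_m  porosity
W38   850      52.82   
W38   1100     19.22   
W38   1850     46.07   
W39   850      49.06   
W39   1100     51.7    
W39   1850     14.27   
W40   850      84.28   
W40   1100     58.07   
W40   1850     1.85    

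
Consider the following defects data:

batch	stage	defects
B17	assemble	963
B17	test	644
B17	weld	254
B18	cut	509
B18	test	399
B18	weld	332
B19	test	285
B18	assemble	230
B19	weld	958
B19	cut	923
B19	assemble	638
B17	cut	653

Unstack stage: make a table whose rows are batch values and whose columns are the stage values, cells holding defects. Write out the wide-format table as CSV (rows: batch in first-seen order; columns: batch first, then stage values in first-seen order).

batch,assemble,test,weld,cut
B17,963,644,254,653
B18,230,399,332,509
B19,638,285,958,923

Columns: batch plus the 4 distinct stage values (assemble, test, weld, cut).
For example, row B17 column assemble takes defects=963 from the long row (B17, assemble).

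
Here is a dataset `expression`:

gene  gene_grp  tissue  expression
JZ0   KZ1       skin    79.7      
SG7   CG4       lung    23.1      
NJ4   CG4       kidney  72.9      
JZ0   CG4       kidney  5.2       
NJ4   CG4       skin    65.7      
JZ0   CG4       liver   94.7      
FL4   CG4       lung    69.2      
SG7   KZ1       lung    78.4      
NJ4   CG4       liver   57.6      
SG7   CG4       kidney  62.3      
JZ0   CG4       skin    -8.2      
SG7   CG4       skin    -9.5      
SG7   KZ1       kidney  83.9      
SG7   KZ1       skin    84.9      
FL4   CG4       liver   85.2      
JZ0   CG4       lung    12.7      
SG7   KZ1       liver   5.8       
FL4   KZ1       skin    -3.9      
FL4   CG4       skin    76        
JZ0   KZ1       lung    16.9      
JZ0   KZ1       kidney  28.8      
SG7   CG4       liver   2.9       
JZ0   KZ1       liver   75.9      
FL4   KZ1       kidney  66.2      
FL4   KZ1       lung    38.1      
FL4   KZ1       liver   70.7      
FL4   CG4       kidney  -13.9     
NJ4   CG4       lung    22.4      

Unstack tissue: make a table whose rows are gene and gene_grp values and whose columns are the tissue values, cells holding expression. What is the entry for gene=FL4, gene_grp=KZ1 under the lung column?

Wide layout: rows indexed by gene and gene_grp, columns are the 4 distinct tissue values (skin, lung, kidney, liver).
Cell (gene=FL4, gene_grp=KZ1, tissue=lung) draws from the long row where gene=FL4, gene_grp=KZ1 and tissue=lung, which has expression=38.1.

38.1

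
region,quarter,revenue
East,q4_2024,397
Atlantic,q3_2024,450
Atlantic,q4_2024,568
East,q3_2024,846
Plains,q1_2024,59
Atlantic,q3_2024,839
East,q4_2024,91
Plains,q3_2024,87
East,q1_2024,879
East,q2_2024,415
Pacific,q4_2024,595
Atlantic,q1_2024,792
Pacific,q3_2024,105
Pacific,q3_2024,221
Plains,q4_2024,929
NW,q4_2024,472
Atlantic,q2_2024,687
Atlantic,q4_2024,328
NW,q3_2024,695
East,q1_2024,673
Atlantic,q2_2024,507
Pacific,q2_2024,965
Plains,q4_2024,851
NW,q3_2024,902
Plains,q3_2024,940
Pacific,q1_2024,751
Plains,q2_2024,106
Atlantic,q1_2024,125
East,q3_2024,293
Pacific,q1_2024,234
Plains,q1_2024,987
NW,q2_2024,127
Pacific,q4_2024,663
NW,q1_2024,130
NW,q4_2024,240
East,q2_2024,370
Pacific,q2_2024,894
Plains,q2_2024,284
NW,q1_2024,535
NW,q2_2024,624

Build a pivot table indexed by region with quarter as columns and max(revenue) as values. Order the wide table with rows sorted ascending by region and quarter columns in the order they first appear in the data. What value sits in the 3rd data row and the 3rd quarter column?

With rows sorted ascending by region, row 3 is region=NW. quarter columns in first-appearance order: q4_2024, q3_2024, q1_2024, q2_2024; column 3 is q1_2024.
Long rows with region=NW, quarter=q1_2024: max(130, 535) = 535.

535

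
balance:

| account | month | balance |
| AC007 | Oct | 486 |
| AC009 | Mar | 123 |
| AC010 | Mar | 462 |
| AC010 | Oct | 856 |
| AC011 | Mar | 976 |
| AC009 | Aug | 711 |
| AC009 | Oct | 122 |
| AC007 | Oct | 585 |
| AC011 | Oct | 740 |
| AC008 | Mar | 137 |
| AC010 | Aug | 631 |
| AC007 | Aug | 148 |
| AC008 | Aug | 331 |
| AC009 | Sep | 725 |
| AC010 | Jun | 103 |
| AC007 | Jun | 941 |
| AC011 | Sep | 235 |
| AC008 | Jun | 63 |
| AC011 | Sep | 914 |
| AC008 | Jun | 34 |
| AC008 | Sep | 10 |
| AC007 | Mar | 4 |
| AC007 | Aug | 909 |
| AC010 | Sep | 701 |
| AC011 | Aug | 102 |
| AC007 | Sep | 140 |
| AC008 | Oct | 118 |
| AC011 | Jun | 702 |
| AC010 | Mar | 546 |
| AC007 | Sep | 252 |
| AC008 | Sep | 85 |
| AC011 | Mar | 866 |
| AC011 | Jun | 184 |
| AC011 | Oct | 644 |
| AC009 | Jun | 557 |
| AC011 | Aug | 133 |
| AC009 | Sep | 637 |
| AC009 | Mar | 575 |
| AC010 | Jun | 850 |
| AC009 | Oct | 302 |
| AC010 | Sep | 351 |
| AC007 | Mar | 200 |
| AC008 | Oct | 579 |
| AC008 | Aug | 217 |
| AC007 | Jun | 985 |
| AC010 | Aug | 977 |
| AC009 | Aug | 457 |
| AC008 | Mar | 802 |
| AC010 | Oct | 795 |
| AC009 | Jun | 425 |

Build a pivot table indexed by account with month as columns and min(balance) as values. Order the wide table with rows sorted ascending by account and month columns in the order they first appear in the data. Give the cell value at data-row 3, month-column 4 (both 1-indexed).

With rows sorted ascending by account, row 3 is account=AC009. month columns in first-appearance order: Oct, Mar, Aug, Sep, Jun; column 4 is Sep.
Long rows with account=AC009, month=Sep: min(725, 637) = 637.

637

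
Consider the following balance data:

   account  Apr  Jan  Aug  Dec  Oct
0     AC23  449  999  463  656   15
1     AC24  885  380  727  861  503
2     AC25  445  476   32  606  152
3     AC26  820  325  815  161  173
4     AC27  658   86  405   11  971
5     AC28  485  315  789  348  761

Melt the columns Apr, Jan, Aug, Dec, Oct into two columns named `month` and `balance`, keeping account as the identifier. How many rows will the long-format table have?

30

6 account values × 5 melted columns = 30 rows.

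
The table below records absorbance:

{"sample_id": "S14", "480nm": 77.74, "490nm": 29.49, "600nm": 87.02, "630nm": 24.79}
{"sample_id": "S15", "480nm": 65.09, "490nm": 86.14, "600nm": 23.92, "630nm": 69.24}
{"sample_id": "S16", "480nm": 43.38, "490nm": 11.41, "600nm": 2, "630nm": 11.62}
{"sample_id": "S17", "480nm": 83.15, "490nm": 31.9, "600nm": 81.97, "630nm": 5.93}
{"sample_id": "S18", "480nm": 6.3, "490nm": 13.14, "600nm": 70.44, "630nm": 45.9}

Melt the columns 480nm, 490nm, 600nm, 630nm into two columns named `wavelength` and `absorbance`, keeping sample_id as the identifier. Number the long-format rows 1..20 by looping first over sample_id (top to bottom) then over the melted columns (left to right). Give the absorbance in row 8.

69.24

20 rows total (5 × 4). Row 8: index ⌊(8-1)/4⌋ = 1 into sample_id → S15; (8-1) mod 4 = 3 into the melted columns → 630nm.
So row 8 is (S15, 630nm, 69.24); absorbance = 69.24.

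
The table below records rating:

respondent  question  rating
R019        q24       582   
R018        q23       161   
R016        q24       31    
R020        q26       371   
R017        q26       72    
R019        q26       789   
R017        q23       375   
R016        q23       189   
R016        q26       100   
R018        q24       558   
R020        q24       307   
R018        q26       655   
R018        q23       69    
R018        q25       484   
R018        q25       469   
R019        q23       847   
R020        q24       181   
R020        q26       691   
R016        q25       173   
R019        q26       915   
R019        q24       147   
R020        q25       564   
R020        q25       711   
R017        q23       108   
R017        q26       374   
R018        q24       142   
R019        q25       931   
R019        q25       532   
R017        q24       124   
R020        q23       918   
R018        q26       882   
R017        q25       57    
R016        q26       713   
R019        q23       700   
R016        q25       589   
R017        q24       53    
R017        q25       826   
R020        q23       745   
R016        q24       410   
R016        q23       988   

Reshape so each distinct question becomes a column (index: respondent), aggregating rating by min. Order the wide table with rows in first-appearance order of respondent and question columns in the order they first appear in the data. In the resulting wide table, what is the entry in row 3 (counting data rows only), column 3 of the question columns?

100

With rows in first-appearance order of respondent, row 3 is respondent=R016. question columns in first-appearance order: q24, q23, q26, q25; column 3 is q26.
Long rows with respondent=R016, question=q26: min(100, 713) = 100.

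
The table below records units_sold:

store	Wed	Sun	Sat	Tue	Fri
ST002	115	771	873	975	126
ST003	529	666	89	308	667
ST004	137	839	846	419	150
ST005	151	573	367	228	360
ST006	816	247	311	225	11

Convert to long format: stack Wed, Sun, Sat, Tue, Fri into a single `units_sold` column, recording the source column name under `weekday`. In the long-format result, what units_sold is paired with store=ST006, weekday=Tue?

Unpivoting turns each (store, wide-column) pair into one long row.
The wide cell at row ST006, column Tue holds 225, so the long row (ST006, Tue) has units_sold=225.

225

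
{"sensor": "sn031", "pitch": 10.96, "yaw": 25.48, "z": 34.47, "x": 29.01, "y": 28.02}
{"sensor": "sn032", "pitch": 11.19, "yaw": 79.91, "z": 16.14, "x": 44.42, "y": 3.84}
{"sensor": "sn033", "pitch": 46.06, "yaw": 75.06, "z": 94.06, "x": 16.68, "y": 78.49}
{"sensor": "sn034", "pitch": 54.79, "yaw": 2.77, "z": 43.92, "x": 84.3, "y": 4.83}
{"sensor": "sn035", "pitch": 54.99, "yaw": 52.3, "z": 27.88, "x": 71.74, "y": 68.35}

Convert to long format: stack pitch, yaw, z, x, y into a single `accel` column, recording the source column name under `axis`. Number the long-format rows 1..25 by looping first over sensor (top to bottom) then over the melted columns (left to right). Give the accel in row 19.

84.3

25 rows total (5 × 5). Row 19: index ⌊(19-1)/5⌋ = 3 into sensor → sn034; (19-1) mod 5 = 3 into the melted columns → x.
So row 19 is (sn034, x, 84.3); accel = 84.3.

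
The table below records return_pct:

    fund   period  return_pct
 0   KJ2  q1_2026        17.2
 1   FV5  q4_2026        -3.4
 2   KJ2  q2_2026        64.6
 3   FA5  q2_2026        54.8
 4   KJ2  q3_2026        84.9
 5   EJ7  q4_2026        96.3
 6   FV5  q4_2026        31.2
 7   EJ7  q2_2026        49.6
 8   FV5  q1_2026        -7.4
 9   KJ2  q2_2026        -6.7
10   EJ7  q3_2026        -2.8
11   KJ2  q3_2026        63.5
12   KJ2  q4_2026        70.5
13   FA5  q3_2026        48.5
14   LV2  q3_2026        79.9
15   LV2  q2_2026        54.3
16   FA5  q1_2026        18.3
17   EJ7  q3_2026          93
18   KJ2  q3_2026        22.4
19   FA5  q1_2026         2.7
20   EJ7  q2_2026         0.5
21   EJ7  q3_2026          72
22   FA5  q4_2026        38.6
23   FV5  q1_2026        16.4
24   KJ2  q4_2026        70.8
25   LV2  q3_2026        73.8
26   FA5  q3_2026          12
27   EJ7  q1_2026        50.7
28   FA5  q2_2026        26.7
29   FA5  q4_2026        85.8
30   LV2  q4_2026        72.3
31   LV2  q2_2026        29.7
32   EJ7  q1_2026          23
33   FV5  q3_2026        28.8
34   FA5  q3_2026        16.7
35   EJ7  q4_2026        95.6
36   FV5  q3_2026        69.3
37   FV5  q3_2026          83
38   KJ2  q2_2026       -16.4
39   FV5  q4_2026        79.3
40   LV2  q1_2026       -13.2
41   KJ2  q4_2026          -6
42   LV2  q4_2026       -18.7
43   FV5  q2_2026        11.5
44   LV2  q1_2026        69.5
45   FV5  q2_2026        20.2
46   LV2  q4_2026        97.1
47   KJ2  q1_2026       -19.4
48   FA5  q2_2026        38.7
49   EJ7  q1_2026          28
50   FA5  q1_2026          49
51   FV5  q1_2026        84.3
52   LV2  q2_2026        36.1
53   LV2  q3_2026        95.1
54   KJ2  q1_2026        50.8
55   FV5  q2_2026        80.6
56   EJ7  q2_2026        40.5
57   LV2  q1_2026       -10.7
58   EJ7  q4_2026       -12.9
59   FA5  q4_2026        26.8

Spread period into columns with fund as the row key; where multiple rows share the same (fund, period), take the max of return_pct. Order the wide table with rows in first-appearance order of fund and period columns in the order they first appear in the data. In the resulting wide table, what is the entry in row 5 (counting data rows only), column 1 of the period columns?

69.5

With rows in first-appearance order of fund, row 5 is fund=LV2. period columns in first-appearance order: q1_2026, q4_2026, q2_2026, q3_2026; column 1 is q1_2026.
Long rows with fund=LV2, period=q1_2026: max(-13.2, 69.5, -10.7) = 69.5.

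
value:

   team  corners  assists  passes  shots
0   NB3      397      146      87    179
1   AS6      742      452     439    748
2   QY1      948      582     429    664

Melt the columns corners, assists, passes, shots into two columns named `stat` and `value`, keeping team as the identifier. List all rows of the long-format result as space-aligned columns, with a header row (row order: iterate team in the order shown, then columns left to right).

team  stat     value
NB3   corners  397  
NB3   assists  146  
NB3   passes   87   
NB3   shots    179  
AS6   corners  742  
AS6   assists  452  
AS6   passes   439  
AS6   shots    748  
QY1   corners  948  
QY1   assists  582  
QY1   passes   429  
QY1   shots    664  

Each (team, column) pair becomes one row: 3 × 4 = 12 rows.
For example, (NB3, corners) → value=397.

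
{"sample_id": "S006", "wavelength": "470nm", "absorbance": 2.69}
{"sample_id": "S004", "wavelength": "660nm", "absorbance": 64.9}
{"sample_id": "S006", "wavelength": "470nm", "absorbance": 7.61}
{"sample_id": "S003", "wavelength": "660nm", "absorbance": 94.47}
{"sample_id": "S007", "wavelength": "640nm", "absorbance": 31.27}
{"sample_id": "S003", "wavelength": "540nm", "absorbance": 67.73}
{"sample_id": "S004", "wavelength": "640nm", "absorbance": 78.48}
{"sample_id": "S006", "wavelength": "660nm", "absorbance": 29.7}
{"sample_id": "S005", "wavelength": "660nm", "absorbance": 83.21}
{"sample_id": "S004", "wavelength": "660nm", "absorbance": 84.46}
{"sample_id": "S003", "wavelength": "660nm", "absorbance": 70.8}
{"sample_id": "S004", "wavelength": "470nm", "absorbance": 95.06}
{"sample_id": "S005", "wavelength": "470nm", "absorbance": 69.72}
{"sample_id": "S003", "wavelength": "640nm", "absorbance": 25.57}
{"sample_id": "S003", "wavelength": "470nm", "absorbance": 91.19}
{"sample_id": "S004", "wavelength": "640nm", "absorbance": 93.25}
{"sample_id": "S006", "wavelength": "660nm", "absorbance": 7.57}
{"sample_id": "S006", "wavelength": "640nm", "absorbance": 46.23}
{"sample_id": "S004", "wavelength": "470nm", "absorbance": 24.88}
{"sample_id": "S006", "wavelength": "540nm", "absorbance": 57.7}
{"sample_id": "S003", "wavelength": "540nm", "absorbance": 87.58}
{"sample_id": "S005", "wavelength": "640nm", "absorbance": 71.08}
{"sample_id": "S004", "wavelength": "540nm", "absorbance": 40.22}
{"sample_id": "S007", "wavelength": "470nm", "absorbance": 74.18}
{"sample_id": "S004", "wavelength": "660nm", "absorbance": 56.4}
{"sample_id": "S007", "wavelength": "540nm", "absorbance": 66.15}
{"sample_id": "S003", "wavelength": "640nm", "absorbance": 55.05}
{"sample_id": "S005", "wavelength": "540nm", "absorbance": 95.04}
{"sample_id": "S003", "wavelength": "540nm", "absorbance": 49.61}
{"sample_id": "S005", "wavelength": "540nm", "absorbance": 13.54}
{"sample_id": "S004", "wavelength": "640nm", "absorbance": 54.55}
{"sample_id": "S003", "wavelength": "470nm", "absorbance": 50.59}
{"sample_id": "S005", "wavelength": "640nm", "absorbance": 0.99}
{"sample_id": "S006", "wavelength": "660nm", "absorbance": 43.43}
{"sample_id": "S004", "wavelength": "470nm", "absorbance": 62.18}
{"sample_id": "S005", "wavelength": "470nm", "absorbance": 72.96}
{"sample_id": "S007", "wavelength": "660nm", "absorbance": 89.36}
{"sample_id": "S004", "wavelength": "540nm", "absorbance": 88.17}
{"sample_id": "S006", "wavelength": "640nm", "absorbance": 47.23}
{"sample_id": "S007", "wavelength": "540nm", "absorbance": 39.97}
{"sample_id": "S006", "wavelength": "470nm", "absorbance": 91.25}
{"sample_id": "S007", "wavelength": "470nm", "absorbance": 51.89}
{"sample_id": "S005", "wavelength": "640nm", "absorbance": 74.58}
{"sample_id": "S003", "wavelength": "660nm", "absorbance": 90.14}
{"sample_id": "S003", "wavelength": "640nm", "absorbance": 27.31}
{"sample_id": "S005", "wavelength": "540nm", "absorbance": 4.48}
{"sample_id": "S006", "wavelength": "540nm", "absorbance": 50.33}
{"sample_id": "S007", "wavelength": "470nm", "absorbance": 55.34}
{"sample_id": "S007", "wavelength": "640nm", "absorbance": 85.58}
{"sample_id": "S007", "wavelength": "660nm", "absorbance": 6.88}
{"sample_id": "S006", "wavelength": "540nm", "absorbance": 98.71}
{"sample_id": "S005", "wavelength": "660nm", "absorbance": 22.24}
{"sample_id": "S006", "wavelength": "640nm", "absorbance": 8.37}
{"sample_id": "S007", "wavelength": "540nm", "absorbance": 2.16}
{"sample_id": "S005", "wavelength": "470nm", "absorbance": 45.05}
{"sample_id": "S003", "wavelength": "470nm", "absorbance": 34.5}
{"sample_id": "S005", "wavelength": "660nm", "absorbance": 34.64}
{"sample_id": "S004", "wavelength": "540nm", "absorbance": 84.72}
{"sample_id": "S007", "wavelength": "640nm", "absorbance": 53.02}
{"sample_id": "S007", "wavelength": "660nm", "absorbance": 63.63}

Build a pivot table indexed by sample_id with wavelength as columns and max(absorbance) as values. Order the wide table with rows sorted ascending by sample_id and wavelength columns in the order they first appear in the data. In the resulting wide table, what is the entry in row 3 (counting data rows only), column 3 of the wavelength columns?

74.58

With rows sorted ascending by sample_id, row 3 is sample_id=S005. wavelength columns in first-appearance order: 470nm, 660nm, 640nm, 540nm; column 3 is 640nm.
Long rows with sample_id=S005, wavelength=640nm: max(71.08, 0.99, 74.58) = 74.58.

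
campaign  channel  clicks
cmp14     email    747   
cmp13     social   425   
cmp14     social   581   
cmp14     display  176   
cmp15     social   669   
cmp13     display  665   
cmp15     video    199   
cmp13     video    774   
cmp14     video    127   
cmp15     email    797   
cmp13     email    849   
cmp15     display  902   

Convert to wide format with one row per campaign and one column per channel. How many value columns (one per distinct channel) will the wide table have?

4 distinct channel values: email, video, social, display.

4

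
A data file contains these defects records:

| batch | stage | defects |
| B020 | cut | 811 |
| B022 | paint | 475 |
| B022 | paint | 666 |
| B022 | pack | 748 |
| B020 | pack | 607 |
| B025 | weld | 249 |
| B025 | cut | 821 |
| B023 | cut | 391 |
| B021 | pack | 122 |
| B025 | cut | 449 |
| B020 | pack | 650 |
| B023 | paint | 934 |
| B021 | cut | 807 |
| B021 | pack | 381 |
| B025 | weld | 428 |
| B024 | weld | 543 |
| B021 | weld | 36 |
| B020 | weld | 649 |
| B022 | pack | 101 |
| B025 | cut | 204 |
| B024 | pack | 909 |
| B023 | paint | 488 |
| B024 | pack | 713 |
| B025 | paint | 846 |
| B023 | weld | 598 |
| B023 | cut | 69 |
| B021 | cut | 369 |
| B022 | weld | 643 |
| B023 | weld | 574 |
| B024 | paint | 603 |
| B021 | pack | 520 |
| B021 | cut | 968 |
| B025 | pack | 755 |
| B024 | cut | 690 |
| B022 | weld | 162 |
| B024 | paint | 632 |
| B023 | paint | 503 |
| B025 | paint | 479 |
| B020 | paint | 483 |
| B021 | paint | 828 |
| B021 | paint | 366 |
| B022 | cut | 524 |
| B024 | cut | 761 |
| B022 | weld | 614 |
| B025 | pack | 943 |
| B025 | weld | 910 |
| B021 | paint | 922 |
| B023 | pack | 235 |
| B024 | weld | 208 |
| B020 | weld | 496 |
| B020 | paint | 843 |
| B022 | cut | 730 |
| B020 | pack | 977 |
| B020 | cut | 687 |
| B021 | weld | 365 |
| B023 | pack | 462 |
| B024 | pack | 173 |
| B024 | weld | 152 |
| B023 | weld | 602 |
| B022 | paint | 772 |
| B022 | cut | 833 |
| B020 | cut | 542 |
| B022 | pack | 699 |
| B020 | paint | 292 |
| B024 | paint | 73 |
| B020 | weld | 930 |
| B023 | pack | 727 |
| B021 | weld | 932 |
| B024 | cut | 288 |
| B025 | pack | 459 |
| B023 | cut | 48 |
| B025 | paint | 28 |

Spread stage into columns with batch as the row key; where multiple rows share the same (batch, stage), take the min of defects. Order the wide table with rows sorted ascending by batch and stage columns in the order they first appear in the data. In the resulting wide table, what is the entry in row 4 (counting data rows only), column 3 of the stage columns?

235

With rows sorted ascending by batch, row 4 is batch=B023. stage columns in first-appearance order: cut, paint, pack, weld; column 3 is pack.
Long rows with batch=B023, stage=pack: min(235, 462, 727) = 235.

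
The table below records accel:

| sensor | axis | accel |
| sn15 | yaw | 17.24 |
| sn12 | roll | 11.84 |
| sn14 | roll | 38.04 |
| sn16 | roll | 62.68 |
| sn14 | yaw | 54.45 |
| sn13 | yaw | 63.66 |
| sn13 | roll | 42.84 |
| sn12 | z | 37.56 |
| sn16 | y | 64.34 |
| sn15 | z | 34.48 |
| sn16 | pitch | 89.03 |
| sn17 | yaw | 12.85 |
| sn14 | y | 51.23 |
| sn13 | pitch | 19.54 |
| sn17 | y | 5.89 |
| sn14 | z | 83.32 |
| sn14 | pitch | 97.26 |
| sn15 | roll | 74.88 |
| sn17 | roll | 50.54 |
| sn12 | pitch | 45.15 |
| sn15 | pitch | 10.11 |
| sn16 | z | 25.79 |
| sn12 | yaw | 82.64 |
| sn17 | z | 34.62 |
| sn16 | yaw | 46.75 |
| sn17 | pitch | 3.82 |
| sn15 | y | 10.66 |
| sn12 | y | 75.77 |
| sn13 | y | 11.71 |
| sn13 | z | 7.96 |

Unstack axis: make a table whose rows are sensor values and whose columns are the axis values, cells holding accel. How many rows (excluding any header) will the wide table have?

6

6 distinct sensor values → 6 rows.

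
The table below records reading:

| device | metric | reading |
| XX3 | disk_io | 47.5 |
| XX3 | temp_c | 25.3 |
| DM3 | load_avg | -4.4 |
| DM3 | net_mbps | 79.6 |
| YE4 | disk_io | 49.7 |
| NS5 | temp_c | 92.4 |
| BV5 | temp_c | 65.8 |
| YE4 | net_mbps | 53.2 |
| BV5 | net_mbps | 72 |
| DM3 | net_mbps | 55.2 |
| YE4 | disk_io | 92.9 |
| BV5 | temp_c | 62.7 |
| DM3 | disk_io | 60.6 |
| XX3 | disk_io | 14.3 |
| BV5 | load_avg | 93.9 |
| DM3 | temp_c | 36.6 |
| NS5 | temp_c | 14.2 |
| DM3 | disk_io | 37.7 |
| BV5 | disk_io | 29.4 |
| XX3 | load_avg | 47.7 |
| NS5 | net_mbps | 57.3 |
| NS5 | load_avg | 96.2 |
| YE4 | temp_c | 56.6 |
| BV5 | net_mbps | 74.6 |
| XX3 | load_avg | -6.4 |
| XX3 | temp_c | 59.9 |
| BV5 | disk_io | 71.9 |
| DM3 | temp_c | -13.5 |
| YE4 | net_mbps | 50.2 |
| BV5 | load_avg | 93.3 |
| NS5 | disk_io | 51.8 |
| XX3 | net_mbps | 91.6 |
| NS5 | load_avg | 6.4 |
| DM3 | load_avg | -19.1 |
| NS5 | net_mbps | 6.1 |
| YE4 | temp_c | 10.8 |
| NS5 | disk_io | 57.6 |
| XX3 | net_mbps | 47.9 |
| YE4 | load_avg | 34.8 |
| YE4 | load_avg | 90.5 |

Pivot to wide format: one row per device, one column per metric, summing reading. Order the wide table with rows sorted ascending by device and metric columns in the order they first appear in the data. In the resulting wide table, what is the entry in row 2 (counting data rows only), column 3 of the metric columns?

-23.5

With rows sorted ascending by device, row 2 is device=DM3. metric columns in first-appearance order: disk_io, temp_c, load_avg, net_mbps; column 3 is load_avg.
Long rows with device=DM3, metric=load_avg: -4.4 + -19.1 = -23.5.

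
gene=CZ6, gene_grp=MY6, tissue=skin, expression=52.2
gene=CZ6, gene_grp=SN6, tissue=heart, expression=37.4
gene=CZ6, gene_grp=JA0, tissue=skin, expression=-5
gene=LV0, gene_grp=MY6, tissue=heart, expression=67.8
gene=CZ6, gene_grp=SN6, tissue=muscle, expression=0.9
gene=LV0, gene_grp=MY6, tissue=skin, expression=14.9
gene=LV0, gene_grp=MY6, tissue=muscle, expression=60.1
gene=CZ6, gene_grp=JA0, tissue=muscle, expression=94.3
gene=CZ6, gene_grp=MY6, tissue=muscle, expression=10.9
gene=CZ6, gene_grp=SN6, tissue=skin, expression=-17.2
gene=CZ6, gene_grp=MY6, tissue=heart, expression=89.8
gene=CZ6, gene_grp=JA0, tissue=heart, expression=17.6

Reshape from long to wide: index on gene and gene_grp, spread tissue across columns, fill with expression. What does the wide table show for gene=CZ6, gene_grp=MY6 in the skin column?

52.2

Wide layout: rows indexed by gene and gene_grp, columns are the 3 distinct tissue values (skin, heart, muscle).
Cell (gene=CZ6, gene_grp=MY6, tissue=skin) draws from the long row where gene=CZ6, gene_grp=MY6 and tissue=skin, which has expression=52.2.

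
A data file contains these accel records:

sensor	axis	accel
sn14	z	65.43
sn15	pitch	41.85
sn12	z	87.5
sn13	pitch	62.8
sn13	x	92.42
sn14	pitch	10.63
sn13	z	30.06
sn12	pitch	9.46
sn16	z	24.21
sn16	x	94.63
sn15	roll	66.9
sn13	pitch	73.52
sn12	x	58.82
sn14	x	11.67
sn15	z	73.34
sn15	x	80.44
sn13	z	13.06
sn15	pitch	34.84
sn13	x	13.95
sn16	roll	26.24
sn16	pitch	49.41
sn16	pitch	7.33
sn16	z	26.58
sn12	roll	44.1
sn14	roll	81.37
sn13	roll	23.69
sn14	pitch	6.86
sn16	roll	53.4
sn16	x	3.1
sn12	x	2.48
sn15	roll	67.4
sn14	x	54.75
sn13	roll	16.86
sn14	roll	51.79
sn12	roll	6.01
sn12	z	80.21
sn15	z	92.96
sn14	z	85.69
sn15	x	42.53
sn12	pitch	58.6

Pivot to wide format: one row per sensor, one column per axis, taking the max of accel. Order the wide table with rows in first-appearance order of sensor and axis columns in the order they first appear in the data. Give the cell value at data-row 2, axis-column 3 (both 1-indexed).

80.44

With rows in first-appearance order of sensor, row 2 is sensor=sn15. axis columns in first-appearance order: z, pitch, x, roll; column 3 is x.
Long rows with sensor=sn15, axis=x: max(80.44, 42.53) = 80.44.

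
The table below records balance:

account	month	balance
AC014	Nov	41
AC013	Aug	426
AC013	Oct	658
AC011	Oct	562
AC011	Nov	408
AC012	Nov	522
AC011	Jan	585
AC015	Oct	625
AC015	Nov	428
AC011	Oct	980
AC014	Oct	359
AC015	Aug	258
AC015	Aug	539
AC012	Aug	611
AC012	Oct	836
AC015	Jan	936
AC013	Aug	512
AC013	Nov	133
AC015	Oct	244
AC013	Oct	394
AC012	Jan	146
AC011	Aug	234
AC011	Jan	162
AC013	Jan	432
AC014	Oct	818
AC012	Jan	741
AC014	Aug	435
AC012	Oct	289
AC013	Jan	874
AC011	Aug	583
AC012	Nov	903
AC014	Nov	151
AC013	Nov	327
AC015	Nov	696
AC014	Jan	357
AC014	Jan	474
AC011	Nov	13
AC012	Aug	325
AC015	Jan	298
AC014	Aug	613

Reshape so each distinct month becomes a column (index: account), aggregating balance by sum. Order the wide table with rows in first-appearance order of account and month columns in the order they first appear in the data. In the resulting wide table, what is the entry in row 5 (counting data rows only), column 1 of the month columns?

With rows in first-appearance order of account, row 5 is account=AC015. month columns in first-appearance order: Nov, Aug, Oct, Jan; column 1 is Nov.
Long rows with account=AC015, month=Nov: 428 + 696 = 1124.

1124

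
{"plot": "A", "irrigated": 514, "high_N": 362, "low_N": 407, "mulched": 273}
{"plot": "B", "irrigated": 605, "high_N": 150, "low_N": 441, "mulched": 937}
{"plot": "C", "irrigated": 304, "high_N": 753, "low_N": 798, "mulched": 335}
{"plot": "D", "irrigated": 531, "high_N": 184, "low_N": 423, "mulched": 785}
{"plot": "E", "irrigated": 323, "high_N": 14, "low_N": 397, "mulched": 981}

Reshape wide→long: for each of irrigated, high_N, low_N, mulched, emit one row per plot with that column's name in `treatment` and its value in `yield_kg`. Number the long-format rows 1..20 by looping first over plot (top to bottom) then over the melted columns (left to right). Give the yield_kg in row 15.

423

20 rows total (5 × 4). Row 15: index ⌊(15-1)/4⌋ = 3 into plot → D; (15-1) mod 4 = 2 into the melted columns → low_N.
So row 15 is (D, low_N, 423); yield_kg = 423.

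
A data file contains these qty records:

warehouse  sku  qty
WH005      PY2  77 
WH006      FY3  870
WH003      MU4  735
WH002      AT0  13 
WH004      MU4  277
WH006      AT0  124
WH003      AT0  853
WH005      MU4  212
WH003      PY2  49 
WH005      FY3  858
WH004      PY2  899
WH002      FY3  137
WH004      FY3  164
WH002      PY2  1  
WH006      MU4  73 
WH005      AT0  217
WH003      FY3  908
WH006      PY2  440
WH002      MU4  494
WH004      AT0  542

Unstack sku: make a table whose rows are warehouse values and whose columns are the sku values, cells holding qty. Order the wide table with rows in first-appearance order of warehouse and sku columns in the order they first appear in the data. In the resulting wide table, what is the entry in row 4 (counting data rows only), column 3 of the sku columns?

494

With rows in first-appearance order of warehouse, row 4 is warehouse=WH002. sku columns in first-appearance order: PY2, FY3, MU4, AT0; column 3 is MU4.
Long rows with warehouse=WH002, sku=MU4: qty = 494.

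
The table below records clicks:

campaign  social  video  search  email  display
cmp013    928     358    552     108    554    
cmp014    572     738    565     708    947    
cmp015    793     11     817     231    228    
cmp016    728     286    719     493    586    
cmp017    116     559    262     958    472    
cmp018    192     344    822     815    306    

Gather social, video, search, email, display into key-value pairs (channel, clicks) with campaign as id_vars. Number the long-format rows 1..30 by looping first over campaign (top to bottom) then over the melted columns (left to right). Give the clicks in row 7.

738

30 rows total (6 × 5). Row 7: index ⌊(7-1)/5⌋ = 1 into campaign → cmp014; (7-1) mod 5 = 1 into the melted columns → video.
So row 7 is (cmp014, video, 738); clicks = 738.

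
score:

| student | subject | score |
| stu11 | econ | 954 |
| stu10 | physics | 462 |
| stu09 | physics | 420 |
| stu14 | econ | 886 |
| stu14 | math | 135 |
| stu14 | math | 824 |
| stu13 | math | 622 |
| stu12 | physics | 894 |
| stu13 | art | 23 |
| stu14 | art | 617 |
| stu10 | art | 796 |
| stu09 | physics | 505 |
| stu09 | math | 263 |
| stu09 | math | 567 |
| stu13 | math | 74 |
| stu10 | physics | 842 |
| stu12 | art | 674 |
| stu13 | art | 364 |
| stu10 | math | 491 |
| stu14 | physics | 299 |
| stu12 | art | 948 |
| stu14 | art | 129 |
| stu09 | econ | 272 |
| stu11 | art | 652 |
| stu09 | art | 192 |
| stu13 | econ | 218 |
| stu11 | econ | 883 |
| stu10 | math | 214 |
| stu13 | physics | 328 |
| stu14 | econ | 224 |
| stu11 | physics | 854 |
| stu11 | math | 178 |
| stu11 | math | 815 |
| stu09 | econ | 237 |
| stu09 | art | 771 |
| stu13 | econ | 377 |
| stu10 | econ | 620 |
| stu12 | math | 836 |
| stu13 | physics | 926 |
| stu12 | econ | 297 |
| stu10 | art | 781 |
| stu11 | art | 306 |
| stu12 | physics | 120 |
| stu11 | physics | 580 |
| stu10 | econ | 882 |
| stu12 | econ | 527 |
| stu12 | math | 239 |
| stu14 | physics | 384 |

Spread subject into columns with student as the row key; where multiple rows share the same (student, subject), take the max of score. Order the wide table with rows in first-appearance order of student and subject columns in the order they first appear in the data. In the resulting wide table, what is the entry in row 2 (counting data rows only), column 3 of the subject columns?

491

With rows in first-appearance order of student, row 2 is student=stu10. subject columns in first-appearance order: econ, physics, math, art; column 3 is math.
Long rows with student=stu10, subject=math: max(491, 214) = 491.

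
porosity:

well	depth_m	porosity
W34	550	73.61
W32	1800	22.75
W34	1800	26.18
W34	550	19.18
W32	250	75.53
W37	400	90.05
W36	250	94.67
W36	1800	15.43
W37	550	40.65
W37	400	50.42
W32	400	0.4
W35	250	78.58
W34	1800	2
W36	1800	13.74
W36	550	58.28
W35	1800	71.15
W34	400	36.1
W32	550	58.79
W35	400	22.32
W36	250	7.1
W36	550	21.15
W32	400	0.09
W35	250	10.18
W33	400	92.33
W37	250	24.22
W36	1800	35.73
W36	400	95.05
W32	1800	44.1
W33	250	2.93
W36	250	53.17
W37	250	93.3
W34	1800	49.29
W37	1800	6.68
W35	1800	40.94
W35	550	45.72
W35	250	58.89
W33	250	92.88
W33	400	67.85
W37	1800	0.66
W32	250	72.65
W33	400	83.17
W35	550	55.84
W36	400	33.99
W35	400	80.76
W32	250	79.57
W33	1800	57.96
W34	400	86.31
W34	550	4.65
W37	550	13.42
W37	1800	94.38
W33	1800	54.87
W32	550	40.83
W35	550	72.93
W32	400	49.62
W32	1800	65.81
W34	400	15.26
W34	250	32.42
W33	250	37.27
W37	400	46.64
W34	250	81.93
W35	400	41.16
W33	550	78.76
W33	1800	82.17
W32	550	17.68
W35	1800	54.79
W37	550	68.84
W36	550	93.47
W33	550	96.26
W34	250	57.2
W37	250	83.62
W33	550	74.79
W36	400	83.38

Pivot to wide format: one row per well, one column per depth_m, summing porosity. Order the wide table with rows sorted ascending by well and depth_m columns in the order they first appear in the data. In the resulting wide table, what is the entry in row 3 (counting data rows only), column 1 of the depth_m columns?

97.44

With rows sorted ascending by well, row 3 is well=W34. depth_m columns in first-appearance order: 550, 1800, 250, 400; column 1 is 550.
Long rows with well=W34, depth_m=550: 73.61 + 19.18 + 4.65 = 97.44.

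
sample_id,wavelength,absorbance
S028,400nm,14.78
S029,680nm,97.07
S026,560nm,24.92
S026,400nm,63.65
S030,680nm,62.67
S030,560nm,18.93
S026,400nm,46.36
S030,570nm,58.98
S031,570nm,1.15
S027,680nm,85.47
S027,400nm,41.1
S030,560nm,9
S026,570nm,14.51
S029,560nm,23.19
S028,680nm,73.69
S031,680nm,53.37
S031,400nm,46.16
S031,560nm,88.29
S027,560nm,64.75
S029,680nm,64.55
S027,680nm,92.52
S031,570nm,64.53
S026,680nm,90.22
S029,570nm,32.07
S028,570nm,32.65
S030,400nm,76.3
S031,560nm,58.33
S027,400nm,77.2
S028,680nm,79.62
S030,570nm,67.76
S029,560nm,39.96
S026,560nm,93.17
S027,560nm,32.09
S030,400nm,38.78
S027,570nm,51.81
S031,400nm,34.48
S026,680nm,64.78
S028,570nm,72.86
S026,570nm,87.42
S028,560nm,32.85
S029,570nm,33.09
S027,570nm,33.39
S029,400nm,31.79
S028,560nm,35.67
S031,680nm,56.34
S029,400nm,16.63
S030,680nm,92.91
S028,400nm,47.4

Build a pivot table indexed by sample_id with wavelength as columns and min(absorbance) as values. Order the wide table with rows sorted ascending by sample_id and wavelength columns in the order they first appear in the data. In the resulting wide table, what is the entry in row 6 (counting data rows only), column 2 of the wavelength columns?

With rows sorted ascending by sample_id, row 6 is sample_id=S031. wavelength columns in first-appearance order: 400nm, 680nm, 560nm, 570nm; column 2 is 680nm.
Long rows with sample_id=S031, wavelength=680nm: min(53.37, 56.34) = 53.37.

53.37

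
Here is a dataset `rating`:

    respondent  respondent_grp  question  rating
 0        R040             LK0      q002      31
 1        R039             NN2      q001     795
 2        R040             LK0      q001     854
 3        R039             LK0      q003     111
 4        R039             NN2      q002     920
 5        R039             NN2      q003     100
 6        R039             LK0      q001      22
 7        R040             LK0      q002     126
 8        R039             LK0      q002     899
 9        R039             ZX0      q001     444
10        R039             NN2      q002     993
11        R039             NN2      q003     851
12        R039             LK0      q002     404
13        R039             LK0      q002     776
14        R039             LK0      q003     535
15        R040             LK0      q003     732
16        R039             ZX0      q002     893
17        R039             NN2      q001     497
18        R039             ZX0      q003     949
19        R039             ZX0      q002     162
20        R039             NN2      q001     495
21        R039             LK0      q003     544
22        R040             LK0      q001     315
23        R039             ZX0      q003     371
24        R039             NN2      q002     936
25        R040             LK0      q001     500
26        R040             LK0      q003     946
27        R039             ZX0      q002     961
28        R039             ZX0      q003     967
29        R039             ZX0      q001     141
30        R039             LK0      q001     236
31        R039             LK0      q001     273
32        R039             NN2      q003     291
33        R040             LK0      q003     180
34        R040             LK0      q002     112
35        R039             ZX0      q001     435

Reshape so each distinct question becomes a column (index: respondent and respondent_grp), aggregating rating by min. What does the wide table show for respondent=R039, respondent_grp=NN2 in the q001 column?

Rows with respondent=R039, respondent_grp=NN2 and question=q001: rating values are 795, 497, 495.
min(795, 497, 495) = 495.

495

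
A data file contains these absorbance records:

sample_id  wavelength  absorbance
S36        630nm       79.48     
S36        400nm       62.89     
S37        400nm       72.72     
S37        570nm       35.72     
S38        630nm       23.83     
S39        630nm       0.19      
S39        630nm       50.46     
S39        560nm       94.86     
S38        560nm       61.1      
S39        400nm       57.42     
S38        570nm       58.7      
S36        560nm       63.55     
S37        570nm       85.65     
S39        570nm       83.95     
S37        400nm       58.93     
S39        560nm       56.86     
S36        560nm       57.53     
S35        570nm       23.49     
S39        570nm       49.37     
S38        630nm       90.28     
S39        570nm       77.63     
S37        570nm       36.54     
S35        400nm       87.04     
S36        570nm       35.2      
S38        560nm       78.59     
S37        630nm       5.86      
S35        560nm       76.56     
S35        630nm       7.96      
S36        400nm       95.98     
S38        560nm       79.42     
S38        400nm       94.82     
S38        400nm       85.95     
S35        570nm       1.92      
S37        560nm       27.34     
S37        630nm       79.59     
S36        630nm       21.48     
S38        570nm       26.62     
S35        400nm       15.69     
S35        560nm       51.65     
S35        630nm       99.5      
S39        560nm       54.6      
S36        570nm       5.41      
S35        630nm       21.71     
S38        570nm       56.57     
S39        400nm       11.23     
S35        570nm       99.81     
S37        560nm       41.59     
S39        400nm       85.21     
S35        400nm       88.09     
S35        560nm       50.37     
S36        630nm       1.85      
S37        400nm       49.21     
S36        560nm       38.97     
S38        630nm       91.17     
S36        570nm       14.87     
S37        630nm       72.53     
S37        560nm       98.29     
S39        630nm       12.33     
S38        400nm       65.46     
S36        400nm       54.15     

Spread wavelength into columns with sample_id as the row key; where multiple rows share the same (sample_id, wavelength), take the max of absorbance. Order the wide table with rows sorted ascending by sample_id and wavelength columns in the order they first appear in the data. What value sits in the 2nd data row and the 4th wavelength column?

With rows sorted ascending by sample_id, row 2 is sample_id=S36. wavelength columns in first-appearance order: 630nm, 400nm, 570nm, 560nm; column 4 is 560nm.
Long rows with sample_id=S36, wavelength=560nm: max(63.55, 57.53, 38.97) = 63.55.

63.55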